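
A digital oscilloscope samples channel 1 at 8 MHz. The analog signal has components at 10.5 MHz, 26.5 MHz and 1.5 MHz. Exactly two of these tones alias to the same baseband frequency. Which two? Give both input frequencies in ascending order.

fs/2 = 4 MHz.
10.5 MHz mod fs = 2.5 MHz.
2.5 MHz ≤ fs/2 = 4 MHz, appears at 2.5 MHz.
26.5 MHz mod fs = 2.5 MHz.
2.5 MHz ≤ fs/2 = 4 MHz, appears at 2.5 MHz.
1.5 MHz ≤ fs/2 = 4 MHz, passes unchanged.
10.5 MHz and 26.5 MHz both map to 2.5 MHz.

10.5 MHz, 26.5 MHz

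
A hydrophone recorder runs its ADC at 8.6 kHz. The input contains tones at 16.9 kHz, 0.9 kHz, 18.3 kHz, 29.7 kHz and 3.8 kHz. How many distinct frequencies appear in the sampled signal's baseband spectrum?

fs/2 = 4.3 kHz.
16.9 kHz mod fs = 8.3 kHz.
8.3 kHz > fs/2 = 4.3 kHz, folds to fs − 8.3 kHz = 0.3 kHz.
0.9 kHz ≤ fs/2 = 4.3 kHz, passes unchanged.
18.3 kHz mod fs = 1.1 kHz.
1.1 kHz ≤ fs/2 = 4.3 kHz, appears at 1.1 kHz.
29.7 kHz mod fs = 3.9 kHz.
3.9 kHz ≤ fs/2 = 4.3 kHz, appears at 3.9 kHz.
3.8 kHz ≤ fs/2 = 4.3 kHz, passes unchanged.
Distinct values: {0.3 kHz, 0.9 kHz, 1.1 kHz, 3.8 kHz, 3.9 kHz} → 5.

5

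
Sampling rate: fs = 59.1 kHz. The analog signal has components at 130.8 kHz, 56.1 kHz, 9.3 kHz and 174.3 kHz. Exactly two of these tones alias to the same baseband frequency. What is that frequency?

3 kHz

fs/2 = 29.55 kHz.
130.8 kHz mod fs = 12.6 kHz.
12.6 kHz ≤ fs/2 = 29.55 kHz, appears at 12.6 kHz.
56.1 kHz > fs/2 = 29.55 kHz, folds to fs − 56.1 kHz = 3 kHz.
9.3 kHz ≤ fs/2 = 29.55 kHz, passes unchanged.
174.3 kHz mod fs = 56.1 kHz.
56.1 kHz > fs/2 = 29.55 kHz, folds to fs − 56.1 kHz = 3 kHz.
56.1 kHz and 174.3 kHz both map to 3 kHz.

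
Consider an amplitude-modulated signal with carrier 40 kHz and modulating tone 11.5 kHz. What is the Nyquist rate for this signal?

AM sidebands sit at fc ± fm = 28.5 kHz and 51.5 kHz.
Highest-frequency component: 51.5 kHz.
Nyquist rate = 2 × 51.5 kHz = 103 kHz.

103 kHz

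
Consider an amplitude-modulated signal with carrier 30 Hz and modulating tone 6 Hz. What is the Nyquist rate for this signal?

AM sidebands sit at fc ± fm = 24 Hz and 36 Hz.
Highest-frequency component: 36 Hz.
Nyquist rate = 2 × 36 Hz = 72 Hz.

72 Hz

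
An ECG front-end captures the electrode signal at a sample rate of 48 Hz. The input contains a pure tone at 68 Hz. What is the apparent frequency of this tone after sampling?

68 Hz mod fs = 20 Hz.
20 Hz ≤ fs/2 = 24 Hz, appears at 20 Hz.

20 Hz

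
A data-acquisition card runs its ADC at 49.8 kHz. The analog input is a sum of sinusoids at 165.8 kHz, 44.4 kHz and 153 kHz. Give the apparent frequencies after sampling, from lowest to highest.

fs/2 = 24.9 kHz.
165.8 kHz mod fs = 16.4 kHz.
16.4 kHz ≤ fs/2 = 24.9 kHz, appears at 16.4 kHz.
44.4 kHz > fs/2 = 24.9 kHz, folds to fs − 44.4 kHz = 5.4 kHz.
153 kHz mod fs = 3.6 kHz.
3.6 kHz ≤ fs/2 = 24.9 kHz, appears at 3.6 kHz.
Distinct values: {3.6 kHz, 5.4 kHz, 16.4 kHz}.

3.6 kHz, 5.4 kHz, 16.4 kHz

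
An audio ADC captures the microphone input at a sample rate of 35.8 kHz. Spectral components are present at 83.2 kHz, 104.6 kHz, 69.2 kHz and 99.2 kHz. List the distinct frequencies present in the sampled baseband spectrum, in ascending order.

fs/2 = 17.9 kHz.
83.2 kHz mod fs = 11.6 kHz.
11.6 kHz ≤ fs/2 = 17.9 kHz, appears at 11.6 kHz.
104.6 kHz mod fs = 33 kHz.
33 kHz > fs/2 = 17.9 kHz, folds to fs − 33 kHz = 2.8 kHz.
69.2 kHz mod fs = 33.4 kHz.
33.4 kHz > fs/2 = 17.9 kHz, folds to fs − 33.4 kHz = 2.4 kHz.
99.2 kHz mod fs = 27.6 kHz.
27.6 kHz > fs/2 = 17.9 kHz, folds to fs − 27.6 kHz = 8.2 kHz.
Distinct values: {2.4 kHz, 2.8 kHz, 8.2 kHz, 11.6 kHz}.

2.4 kHz, 2.8 kHz, 8.2 kHz, 11.6 kHz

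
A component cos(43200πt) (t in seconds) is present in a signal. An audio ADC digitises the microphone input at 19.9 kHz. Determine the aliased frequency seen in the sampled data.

ω = 43200π rad/s → f = ω/(2π) = 21600 Hz = 21.6 kHz.
21.6 kHz mod fs = 1.7 kHz.
1.7 kHz ≤ fs/2 = 9.95 kHz, appears at 1.7 kHz.

1.7 kHz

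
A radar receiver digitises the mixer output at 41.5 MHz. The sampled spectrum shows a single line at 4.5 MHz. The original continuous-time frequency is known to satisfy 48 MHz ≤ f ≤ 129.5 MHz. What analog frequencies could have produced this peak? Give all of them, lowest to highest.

Frequencies that alias to 4.5 MHz are k·fs ± 4.5 MHz for integer k ≥ 0.
k=0: 4.5 MHz.
k=1: 37 MHz, 46 MHz.
k=2: 78.5 MHz, 87.5 MHz.
k=3: 120 MHz, 129 MHz.
k=4: 161.5 MHz, 170.5 MHz.
Within [48 MHz, 129.5 MHz]: 78.5 MHz, 87.5 MHz, 120 MHz, 129 MHz.

78.5 MHz, 87.5 MHz, 120 MHz, 129 MHz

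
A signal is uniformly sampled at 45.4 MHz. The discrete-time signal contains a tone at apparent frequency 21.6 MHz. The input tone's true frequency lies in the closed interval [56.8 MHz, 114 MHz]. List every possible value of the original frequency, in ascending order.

Frequencies that alias to 21.6 MHz are k·fs ± 21.6 MHz for integer k ≥ 0.
k=0: 21.6 MHz.
k=1: 23.8 MHz, 67 MHz.
k=2: 69.2 MHz, 112.4 MHz.
k=3: 114.6 MHz, 157.8 MHz.
Within [56.8 MHz, 114 MHz]: 67 MHz, 69.2 MHz, 112.4 MHz.

67 MHz, 69.2 MHz, 112.4 MHz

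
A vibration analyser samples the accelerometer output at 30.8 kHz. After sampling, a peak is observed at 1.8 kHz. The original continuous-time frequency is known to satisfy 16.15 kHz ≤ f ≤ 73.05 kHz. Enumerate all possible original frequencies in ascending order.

Frequencies that alias to 1.8 kHz are k·fs ± 1.8 kHz for integer k ≥ 0.
k=0: 1.8 kHz.
k=1: 29 kHz, 32.6 kHz.
k=2: 59.8 kHz, 63.4 kHz.
k=3: 90.6 kHz, 94.2 kHz.
Within [16.15 kHz, 73.05 kHz]: 29 kHz, 32.6 kHz, 59.8 kHz, 63.4 kHz.

29 kHz, 32.6 kHz, 59.8 kHz, 63.4 kHz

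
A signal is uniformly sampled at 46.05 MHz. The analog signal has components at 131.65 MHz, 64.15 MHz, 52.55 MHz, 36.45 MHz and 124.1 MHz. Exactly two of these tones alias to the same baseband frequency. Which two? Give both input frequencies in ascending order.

fs/2 = 23.025 MHz.
131.65 MHz mod fs = 39.55 MHz.
39.55 MHz > fs/2 = 23.025 MHz, folds to fs − 39.55 MHz = 6.5 MHz.
64.15 MHz mod fs = 18.1 MHz.
18.1 MHz ≤ fs/2 = 23.025 MHz, appears at 18.1 MHz.
52.55 MHz mod fs = 6.5 MHz.
6.5 MHz ≤ fs/2 = 23.025 MHz, appears at 6.5 MHz.
36.45 MHz > fs/2 = 23.025 MHz, folds to fs − 36.45 MHz = 9.6 MHz.
124.1 MHz mod fs = 32 MHz.
32 MHz > fs/2 = 23.025 MHz, folds to fs − 32 MHz = 14.05 MHz.
52.55 MHz and 131.65 MHz both map to 6.5 MHz.

52.55 MHz, 131.65 MHz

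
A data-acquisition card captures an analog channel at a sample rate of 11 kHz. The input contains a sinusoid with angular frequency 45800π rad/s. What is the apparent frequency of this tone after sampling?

ω = 45800π rad/s → f = ω/(2π) = 22900 Hz = 22.9 kHz.
22.9 kHz mod fs = 0.9 kHz.
0.9 kHz ≤ fs/2 = 5.5 kHz, appears at 0.9 kHz.

0.9 kHz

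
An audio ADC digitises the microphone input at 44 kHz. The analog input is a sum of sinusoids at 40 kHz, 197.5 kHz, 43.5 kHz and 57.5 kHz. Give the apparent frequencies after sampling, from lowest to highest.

fs/2 = 22 kHz.
40 kHz > fs/2 = 22 kHz, folds to fs − 40 kHz = 4 kHz.
197.5 kHz mod fs = 21.5 kHz.
21.5 kHz ≤ fs/2 = 22 kHz, appears at 21.5 kHz.
43.5 kHz > fs/2 = 22 kHz, folds to fs − 43.5 kHz = 0.5 kHz.
57.5 kHz mod fs = 13.5 kHz.
13.5 kHz ≤ fs/2 = 22 kHz, appears at 13.5 kHz.
Distinct values: {0.5 kHz, 4 kHz, 13.5 kHz, 21.5 kHz}.

0.5 kHz, 4 kHz, 13.5 kHz, 21.5 kHz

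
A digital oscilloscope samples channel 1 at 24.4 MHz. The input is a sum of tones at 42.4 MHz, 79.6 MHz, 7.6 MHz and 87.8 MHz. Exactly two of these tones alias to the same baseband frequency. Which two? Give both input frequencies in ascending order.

fs/2 = 12.2 MHz.
42.4 MHz mod fs = 18 MHz.
18 MHz > fs/2 = 12.2 MHz, folds to fs − 18 MHz = 6.4 MHz.
79.6 MHz mod fs = 6.4 MHz.
6.4 MHz ≤ fs/2 = 12.2 MHz, appears at 6.4 MHz.
7.6 MHz ≤ fs/2 = 12.2 MHz, passes unchanged.
87.8 MHz mod fs = 14.6 MHz.
14.6 MHz > fs/2 = 12.2 MHz, folds to fs − 14.6 MHz = 9.8 MHz.
42.4 MHz and 79.6 MHz both map to 6.4 MHz.

42.4 MHz, 79.6 MHz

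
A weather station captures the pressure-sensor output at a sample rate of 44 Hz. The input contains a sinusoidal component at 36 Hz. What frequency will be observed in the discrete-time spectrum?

8 Hz

36 Hz > fs/2 = 22 Hz, folds to fs − 36 Hz = 8 Hz.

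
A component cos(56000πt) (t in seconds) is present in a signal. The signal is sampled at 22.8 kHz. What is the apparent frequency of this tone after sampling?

5.2 kHz

ω = 56000π rad/s → f = ω/(2π) = 28000 Hz = 28 kHz.
28 kHz mod fs = 5.2 kHz.
5.2 kHz ≤ fs/2 = 11.4 kHz, appears at 5.2 kHz.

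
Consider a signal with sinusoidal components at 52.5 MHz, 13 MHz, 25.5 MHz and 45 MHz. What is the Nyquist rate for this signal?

Highest-frequency component: 52.5 MHz.
Nyquist rate = 2 × 52.5 MHz = 105 MHz.

105 MHz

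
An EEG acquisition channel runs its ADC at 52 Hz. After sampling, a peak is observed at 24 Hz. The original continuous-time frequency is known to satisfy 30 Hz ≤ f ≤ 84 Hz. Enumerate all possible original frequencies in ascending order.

Frequencies that alias to 24 Hz are k·fs ± 24 Hz for integer k ≥ 0.
k=0: 24 Hz.
k=1: 28 Hz, 76 Hz.
k=2: 80 Hz, 128 Hz.
k=3: 132 Hz, 180 Hz.
Within [30 Hz, 84 Hz]: 76 Hz, 80 Hz.

76 Hz, 80 Hz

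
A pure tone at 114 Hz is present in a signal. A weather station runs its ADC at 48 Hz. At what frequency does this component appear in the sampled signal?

18 Hz

114 Hz mod fs = 18 Hz.
18 Hz ≤ fs/2 = 24 Hz, appears at 18 Hz.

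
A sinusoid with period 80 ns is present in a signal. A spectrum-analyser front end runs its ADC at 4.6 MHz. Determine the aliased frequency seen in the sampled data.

T = 80 ns → f = 1/T = 12.5 MHz.
12.5 MHz mod fs = 3.3 MHz.
3.3 MHz > fs/2 = 2.3 MHz, folds to fs − 3.3 MHz = 1.3 MHz.

1.3 MHz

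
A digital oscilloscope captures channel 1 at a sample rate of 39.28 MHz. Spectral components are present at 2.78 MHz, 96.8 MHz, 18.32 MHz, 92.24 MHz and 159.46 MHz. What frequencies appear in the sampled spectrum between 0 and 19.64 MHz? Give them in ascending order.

2.34 MHz, 2.78 MHz, 13.68 MHz, 18.24 MHz, 18.32 MHz

fs/2 = 19.64 MHz.
2.78 MHz ≤ fs/2 = 19.64 MHz, passes unchanged.
96.8 MHz mod fs = 18.24 MHz.
18.24 MHz ≤ fs/2 = 19.64 MHz, appears at 18.24 MHz.
18.32 MHz ≤ fs/2 = 19.64 MHz, passes unchanged.
92.24 MHz mod fs = 13.68 MHz.
13.68 MHz ≤ fs/2 = 19.64 MHz, appears at 13.68 MHz.
159.46 MHz mod fs = 2.34 MHz.
2.34 MHz ≤ fs/2 = 19.64 MHz, appears at 2.34 MHz.
Distinct values: {2.34 MHz, 2.78 MHz, 13.68 MHz, 18.24 MHz, 18.32 MHz}.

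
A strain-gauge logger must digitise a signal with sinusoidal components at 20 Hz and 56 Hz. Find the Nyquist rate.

112 Hz

Highest-frequency component: 56 Hz.
Nyquist rate = 2 × 56 Hz = 112 Hz.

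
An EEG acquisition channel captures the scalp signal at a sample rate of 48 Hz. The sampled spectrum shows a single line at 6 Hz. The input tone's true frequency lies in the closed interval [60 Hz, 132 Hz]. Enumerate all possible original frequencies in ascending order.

90 Hz, 102 Hz

Frequencies that alias to 6 Hz are k·fs ± 6 Hz for integer k ≥ 0.
k=0: 6 Hz.
k=1: 42 Hz, 54 Hz.
k=2: 90 Hz, 102 Hz.
k=3: 138 Hz, 150 Hz.
Within [60 Hz, 132 Hz]: 90 Hz, 102 Hz.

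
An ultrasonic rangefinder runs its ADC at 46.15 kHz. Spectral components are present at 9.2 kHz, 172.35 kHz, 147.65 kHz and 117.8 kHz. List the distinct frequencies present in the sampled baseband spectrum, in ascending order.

9.2 kHz, 12.25 kHz, 20.65 kHz

fs/2 = 23.075 kHz.
9.2 kHz ≤ fs/2 = 23.075 kHz, passes unchanged.
172.35 kHz mod fs = 33.9 kHz.
33.9 kHz > fs/2 = 23.075 kHz, folds to fs − 33.9 kHz = 12.25 kHz.
147.65 kHz mod fs = 9.2 kHz.
9.2 kHz ≤ fs/2 = 23.075 kHz, appears at 9.2 kHz.
117.8 kHz mod fs = 25.5 kHz.
25.5 kHz > fs/2 = 23.075 kHz, folds to fs − 25.5 kHz = 20.65 kHz.
Distinct values: {9.2 kHz, 12.25 kHz, 20.65 kHz}.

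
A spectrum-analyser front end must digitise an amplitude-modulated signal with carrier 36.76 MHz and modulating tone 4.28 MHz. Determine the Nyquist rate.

82.08 MHz

AM sidebands sit at fc ± fm = 32.48 MHz and 41.04 MHz.
Highest-frequency component: 41.04 MHz.
Nyquist rate = 2 × 41.04 MHz = 82.08 MHz.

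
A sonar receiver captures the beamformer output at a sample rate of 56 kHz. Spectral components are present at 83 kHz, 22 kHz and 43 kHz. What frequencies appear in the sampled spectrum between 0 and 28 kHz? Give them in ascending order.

fs/2 = 28 kHz.
83 kHz mod fs = 27 kHz.
27 kHz ≤ fs/2 = 28 kHz, appears at 27 kHz.
22 kHz ≤ fs/2 = 28 kHz, passes unchanged.
43 kHz > fs/2 = 28 kHz, folds to fs − 43 kHz = 13 kHz.
Distinct values: {13 kHz, 22 kHz, 27 kHz}.

13 kHz, 22 kHz, 27 kHz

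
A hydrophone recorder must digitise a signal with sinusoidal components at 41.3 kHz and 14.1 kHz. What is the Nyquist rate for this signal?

82.6 kHz

Highest-frequency component: 41.3 kHz.
Nyquist rate = 2 × 41.3 kHz = 82.6 kHz.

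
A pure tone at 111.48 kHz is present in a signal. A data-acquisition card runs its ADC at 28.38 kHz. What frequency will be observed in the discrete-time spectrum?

111.48 kHz mod fs = 26.34 kHz.
26.34 kHz > fs/2 = 14.19 kHz, folds to fs − 26.34 kHz = 2.04 kHz.

2.04 kHz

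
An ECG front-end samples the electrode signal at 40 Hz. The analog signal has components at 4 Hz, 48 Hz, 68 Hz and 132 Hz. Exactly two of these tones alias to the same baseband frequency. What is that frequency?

fs/2 = 20 Hz.
4 Hz ≤ fs/2 = 20 Hz, passes unchanged.
48 Hz mod fs = 8 Hz.
8 Hz ≤ fs/2 = 20 Hz, appears at 8 Hz.
68 Hz mod fs = 28 Hz.
28 Hz > fs/2 = 20 Hz, folds to fs − 28 Hz = 12 Hz.
132 Hz mod fs = 12 Hz.
12 Hz ≤ fs/2 = 20 Hz, appears at 12 Hz.
68 Hz and 132 Hz both map to 12 Hz.

12 Hz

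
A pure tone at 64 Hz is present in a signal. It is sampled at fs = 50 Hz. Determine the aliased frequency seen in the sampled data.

14 Hz

64 Hz mod fs = 14 Hz.
14 Hz ≤ fs/2 = 25 Hz, appears at 14 Hz.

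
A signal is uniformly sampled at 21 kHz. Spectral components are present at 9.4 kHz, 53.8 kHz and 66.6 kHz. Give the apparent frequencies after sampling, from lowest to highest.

fs/2 = 10.5 kHz.
9.4 kHz ≤ fs/2 = 10.5 kHz, passes unchanged.
53.8 kHz mod fs = 11.8 kHz.
11.8 kHz > fs/2 = 10.5 kHz, folds to fs − 11.8 kHz = 9.2 kHz.
66.6 kHz mod fs = 3.6 kHz.
3.6 kHz ≤ fs/2 = 10.5 kHz, appears at 3.6 kHz.
Distinct values: {3.6 kHz, 9.2 kHz, 9.4 kHz}.

3.6 kHz, 9.2 kHz, 9.4 kHz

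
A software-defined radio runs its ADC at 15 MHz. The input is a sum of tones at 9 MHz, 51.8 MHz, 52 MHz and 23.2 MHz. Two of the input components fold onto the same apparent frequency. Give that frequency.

fs/2 = 7.5 MHz.
9 MHz > fs/2 = 7.5 MHz, folds to fs − 9 MHz = 6 MHz.
51.8 MHz mod fs = 6.8 MHz.
6.8 MHz ≤ fs/2 = 7.5 MHz, appears at 6.8 MHz.
52 MHz mod fs = 7 MHz.
7 MHz ≤ fs/2 = 7.5 MHz, appears at 7 MHz.
23.2 MHz mod fs = 8.2 MHz.
8.2 MHz > fs/2 = 7.5 MHz, folds to fs − 8.2 MHz = 6.8 MHz.
23.2 MHz and 51.8 MHz both map to 6.8 MHz.

6.8 MHz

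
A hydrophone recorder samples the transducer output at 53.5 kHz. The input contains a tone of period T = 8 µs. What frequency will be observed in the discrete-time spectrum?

T = 8 µs → f = 1/T = 125 kHz.
125 kHz mod fs = 18 kHz.
18 kHz ≤ fs/2 = 26.75 kHz, appears at 18 kHz.

18 kHz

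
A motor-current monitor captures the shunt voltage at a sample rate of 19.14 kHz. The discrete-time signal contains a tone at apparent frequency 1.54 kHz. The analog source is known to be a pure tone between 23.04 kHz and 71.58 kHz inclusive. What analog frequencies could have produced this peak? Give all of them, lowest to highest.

36.74 kHz, 39.82 kHz, 55.88 kHz, 58.96 kHz

Frequencies that alias to 1.54 kHz are k·fs ± 1.54 kHz for integer k ≥ 0.
k=0: 1.54 kHz.
k=1: 17.6 kHz, 20.68 kHz.
k=2: 36.74 kHz, 39.82 kHz.
k=3: 55.88 kHz, 58.96 kHz.
k=4: 75.02 kHz, 78.1 kHz.
Within [23.04 kHz, 71.58 kHz]: 36.74 kHz, 39.82 kHz, 55.88 kHz, 58.96 kHz.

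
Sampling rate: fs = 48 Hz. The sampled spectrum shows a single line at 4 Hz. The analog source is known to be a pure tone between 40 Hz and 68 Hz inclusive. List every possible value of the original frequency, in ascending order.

Frequencies that alias to 4 Hz are k·fs ± 4 Hz for integer k ≥ 0.
k=0: 4 Hz.
k=1: 44 Hz, 52 Hz.
k=2: 92 Hz, 100 Hz.
Within [40 Hz, 68 Hz]: 44 Hz, 52 Hz.

44 Hz, 52 Hz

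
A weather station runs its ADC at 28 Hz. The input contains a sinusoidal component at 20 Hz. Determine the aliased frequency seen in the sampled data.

8 Hz

20 Hz > fs/2 = 14 Hz, folds to fs − 20 Hz = 8 Hz.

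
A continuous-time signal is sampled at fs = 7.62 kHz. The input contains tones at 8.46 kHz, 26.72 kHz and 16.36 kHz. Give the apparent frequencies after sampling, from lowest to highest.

0.84 kHz, 1.12 kHz, 3.76 kHz

fs/2 = 3.81 kHz.
8.46 kHz mod fs = 0.84 kHz.
0.84 kHz ≤ fs/2 = 3.81 kHz, appears at 0.84 kHz.
26.72 kHz mod fs = 3.86 kHz.
3.86 kHz > fs/2 = 3.81 kHz, folds to fs − 3.86 kHz = 3.76 kHz.
16.36 kHz mod fs = 1.12 kHz.
1.12 kHz ≤ fs/2 = 3.81 kHz, appears at 1.12 kHz.
Distinct values: {0.84 kHz, 1.12 kHz, 3.76 kHz}.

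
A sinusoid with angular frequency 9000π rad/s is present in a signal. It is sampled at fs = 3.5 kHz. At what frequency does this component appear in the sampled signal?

ω = 9000π rad/s → f = ω/(2π) = 4500 Hz = 4.5 kHz.
4.5 kHz mod fs = 1 kHz.
1 kHz ≤ fs/2 = 1.75 kHz, appears at 1 kHz.

1 kHz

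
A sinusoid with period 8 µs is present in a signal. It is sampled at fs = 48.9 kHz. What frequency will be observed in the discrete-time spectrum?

T = 8 µs → f = 1/T = 125 kHz.
125 kHz mod fs = 27.2 kHz.
27.2 kHz > fs/2 = 24.45 kHz, folds to fs − 27.2 kHz = 21.7 kHz.

21.7 kHz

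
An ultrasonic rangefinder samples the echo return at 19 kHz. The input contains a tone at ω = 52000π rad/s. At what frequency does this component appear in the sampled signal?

ω = 52000π rad/s → f = ω/(2π) = 26000 Hz = 26 kHz.
26 kHz mod fs = 7 kHz.
7 kHz ≤ fs/2 = 9.5 kHz, appears at 7 kHz.

7 kHz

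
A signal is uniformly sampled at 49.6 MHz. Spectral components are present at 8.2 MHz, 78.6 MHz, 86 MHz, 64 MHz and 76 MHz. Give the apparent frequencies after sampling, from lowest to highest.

fs/2 = 24.8 MHz.
8.2 MHz ≤ fs/2 = 24.8 MHz, passes unchanged.
78.6 MHz mod fs = 29 MHz.
29 MHz > fs/2 = 24.8 MHz, folds to fs − 29 MHz = 20.6 MHz.
86 MHz mod fs = 36.4 MHz.
36.4 MHz > fs/2 = 24.8 MHz, folds to fs − 36.4 MHz = 13.2 MHz.
64 MHz mod fs = 14.4 MHz.
14.4 MHz ≤ fs/2 = 24.8 MHz, appears at 14.4 MHz.
76 MHz mod fs = 26.4 MHz.
26.4 MHz > fs/2 = 24.8 MHz, folds to fs − 26.4 MHz = 23.2 MHz.
Distinct values: {8.2 MHz, 13.2 MHz, 14.4 MHz, 20.6 MHz, 23.2 MHz}.

8.2 MHz, 13.2 MHz, 14.4 MHz, 20.6 MHz, 23.2 MHz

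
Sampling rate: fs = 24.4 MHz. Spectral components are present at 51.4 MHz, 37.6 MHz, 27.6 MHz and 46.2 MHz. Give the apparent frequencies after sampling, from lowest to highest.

2.6 MHz, 3.2 MHz, 11.2 MHz

fs/2 = 12.2 MHz.
51.4 MHz mod fs = 2.6 MHz.
2.6 MHz ≤ fs/2 = 12.2 MHz, appears at 2.6 MHz.
37.6 MHz mod fs = 13.2 MHz.
13.2 MHz > fs/2 = 12.2 MHz, folds to fs − 13.2 MHz = 11.2 MHz.
27.6 MHz mod fs = 3.2 MHz.
3.2 MHz ≤ fs/2 = 12.2 MHz, appears at 3.2 MHz.
46.2 MHz mod fs = 21.8 MHz.
21.8 MHz > fs/2 = 12.2 MHz, folds to fs − 21.8 MHz = 2.6 MHz.
Distinct values: {2.6 MHz, 3.2 MHz, 11.2 MHz}.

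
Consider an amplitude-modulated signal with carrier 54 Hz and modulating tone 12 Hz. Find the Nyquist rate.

132 Hz

AM sidebands sit at fc ± fm = 42 Hz and 66 Hz.
Highest-frequency component: 66 Hz.
Nyquist rate = 2 × 66 Hz = 132 Hz.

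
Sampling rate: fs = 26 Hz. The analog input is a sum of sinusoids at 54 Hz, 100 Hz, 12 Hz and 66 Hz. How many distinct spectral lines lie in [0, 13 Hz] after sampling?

3

fs/2 = 13 Hz.
54 Hz mod fs = 2 Hz.
2 Hz ≤ fs/2 = 13 Hz, appears at 2 Hz.
100 Hz mod fs = 22 Hz.
22 Hz > fs/2 = 13 Hz, folds to fs − 22 Hz = 4 Hz.
12 Hz ≤ fs/2 = 13 Hz, passes unchanged.
66 Hz mod fs = 14 Hz.
14 Hz > fs/2 = 13 Hz, folds to fs − 14 Hz = 12 Hz.
Distinct values: {2 Hz, 4 Hz, 12 Hz} → 3.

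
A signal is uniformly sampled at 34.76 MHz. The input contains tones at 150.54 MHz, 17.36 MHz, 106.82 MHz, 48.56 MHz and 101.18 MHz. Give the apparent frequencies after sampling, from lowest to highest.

2.54 MHz, 3.1 MHz, 11.5 MHz, 13.8 MHz, 17.36 MHz

fs/2 = 17.38 MHz.
150.54 MHz mod fs = 11.5 MHz.
11.5 MHz ≤ fs/2 = 17.38 MHz, appears at 11.5 MHz.
17.36 MHz ≤ fs/2 = 17.38 MHz, passes unchanged.
106.82 MHz mod fs = 2.54 MHz.
2.54 MHz ≤ fs/2 = 17.38 MHz, appears at 2.54 MHz.
48.56 MHz mod fs = 13.8 MHz.
13.8 MHz ≤ fs/2 = 17.38 MHz, appears at 13.8 MHz.
101.18 MHz mod fs = 31.66 MHz.
31.66 MHz > fs/2 = 17.38 MHz, folds to fs − 31.66 MHz = 3.1 MHz.
Distinct values: {2.54 MHz, 3.1 MHz, 11.5 MHz, 13.8 MHz, 17.36 MHz}.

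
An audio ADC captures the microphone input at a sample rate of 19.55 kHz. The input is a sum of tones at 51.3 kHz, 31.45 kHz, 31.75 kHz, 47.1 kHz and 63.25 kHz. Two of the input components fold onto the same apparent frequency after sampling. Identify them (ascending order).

fs/2 = 9.775 kHz.
51.3 kHz mod fs = 12.2 kHz.
12.2 kHz > fs/2 = 9.775 kHz, folds to fs − 12.2 kHz = 7.35 kHz.
31.45 kHz mod fs = 11.9 kHz.
11.9 kHz > fs/2 = 9.775 kHz, folds to fs − 11.9 kHz = 7.65 kHz.
31.75 kHz mod fs = 12.2 kHz.
12.2 kHz > fs/2 = 9.775 kHz, folds to fs − 12.2 kHz = 7.35 kHz.
47.1 kHz mod fs = 8 kHz.
8 kHz ≤ fs/2 = 9.775 kHz, appears at 8 kHz.
63.25 kHz mod fs = 4.6 kHz.
4.6 kHz ≤ fs/2 = 9.775 kHz, appears at 4.6 kHz.
31.75 kHz and 51.3 kHz both map to 7.35 kHz.

31.75 kHz, 51.3 kHz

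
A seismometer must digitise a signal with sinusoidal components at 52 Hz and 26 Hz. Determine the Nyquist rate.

104 Hz

Highest-frequency component: 52 Hz.
Nyquist rate = 2 × 52 Hz = 104 Hz.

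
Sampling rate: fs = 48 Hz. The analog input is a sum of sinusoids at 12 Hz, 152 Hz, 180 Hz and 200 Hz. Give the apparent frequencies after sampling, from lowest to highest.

8 Hz, 12 Hz

fs/2 = 24 Hz.
12 Hz ≤ fs/2 = 24 Hz, passes unchanged.
152 Hz mod fs = 8 Hz.
8 Hz ≤ fs/2 = 24 Hz, appears at 8 Hz.
180 Hz mod fs = 36 Hz.
36 Hz > fs/2 = 24 Hz, folds to fs − 36 Hz = 12 Hz.
200 Hz mod fs = 8 Hz.
8 Hz ≤ fs/2 = 24 Hz, appears at 8 Hz.
Distinct values: {8 Hz, 12 Hz}.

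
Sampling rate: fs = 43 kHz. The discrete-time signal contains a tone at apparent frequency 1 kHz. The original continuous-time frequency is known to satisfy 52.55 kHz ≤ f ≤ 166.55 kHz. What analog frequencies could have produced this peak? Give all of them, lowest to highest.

85 kHz, 87 kHz, 128 kHz, 130 kHz

Frequencies that alias to 1 kHz are k·fs ± 1 kHz for integer k ≥ 0.
k=0: 1 kHz.
k=1: 42 kHz, 44 kHz.
k=2: 85 kHz, 87 kHz.
k=3: 128 kHz, 130 kHz.
k=4: 171 kHz, 173 kHz.
Within [52.55 kHz, 166.55 kHz]: 85 kHz, 87 kHz, 128 kHz, 130 kHz.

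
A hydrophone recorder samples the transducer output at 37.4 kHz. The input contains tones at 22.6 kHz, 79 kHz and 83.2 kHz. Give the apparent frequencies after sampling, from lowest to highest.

fs/2 = 18.7 kHz.
22.6 kHz > fs/2 = 18.7 kHz, folds to fs − 22.6 kHz = 14.8 kHz.
79 kHz mod fs = 4.2 kHz.
4.2 kHz ≤ fs/2 = 18.7 kHz, appears at 4.2 kHz.
83.2 kHz mod fs = 8.4 kHz.
8.4 kHz ≤ fs/2 = 18.7 kHz, appears at 8.4 kHz.
Distinct values: {4.2 kHz, 8.4 kHz, 14.8 kHz}.

4.2 kHz, 8.4 kHz, 14.8 kHz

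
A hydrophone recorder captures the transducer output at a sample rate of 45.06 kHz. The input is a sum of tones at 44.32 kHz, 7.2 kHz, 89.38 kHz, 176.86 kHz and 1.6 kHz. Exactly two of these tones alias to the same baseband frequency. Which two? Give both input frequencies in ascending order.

fs/2 = 22.53 kHz.
44.32 kHz > fs/2 = 22.53 kHz, folds to fs − 44.32 kHz = 0.74 kHz.
7.2 kHz ≤ fs/2 = 22.53 kHz, passes unchanged.
89.38 kHz mod fs = 44.32 kHz.
44.32 kHz > fs/2 = 22.53 kHz, folds to fs − 44.32 kHz = 0.74 kHz.
176.86 kHz mod fs = 41.68 kHz.
41.68 kHz > fs/2 = 22.53 kHz, folds to fs − 41.68 kHz = 3.38 kHz.
1.6 kHz ≤ fs/2 = 22.53 kHz, passes unchanged.
44.32 kHz and 89.38 kHz both map to 0.74 kHz.

44.32 kHz, 89.38 kHz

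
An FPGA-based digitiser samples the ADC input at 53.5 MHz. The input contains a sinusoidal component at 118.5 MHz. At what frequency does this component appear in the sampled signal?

11.5 MHz

118.5 MHz mod fs = 11.5 MHz.
11.5 MHz ≤ fs/2 = 26.75 MHz, appears at 11.5 MHz.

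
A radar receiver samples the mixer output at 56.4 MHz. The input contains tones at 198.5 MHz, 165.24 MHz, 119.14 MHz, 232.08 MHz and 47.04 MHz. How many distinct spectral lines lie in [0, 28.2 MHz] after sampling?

fs/2 = 28.2 MHz.
198.5 MHz mod fs = 29.3 MHz.
29.3 MHz > fs/2 = 28.2 MHz, folds to fs − 29.3 MHz = 27.1 MHz.
165.24 MHz mod fs = 52.44 MHz.
52.44 MHz > fs/2 = 28.2 MHz, folds to fs − 52.44 MHz = 3.96 MHz.
119.14 MHz mod fs = 6.34 MHz.
6.34 MHz ≤ fs/2 = 28.2 MHz, appears at 6.34 MHz.
232.08 MHz mod fs = 6.48 MHz.
6.48 MHz ≤ fs/2 = 28.2 MHz, appears at 6.48 MHz.
47.04 MHz > fs/2 = 28.2 MHz, folds to fs − 47.04 MHz = 9.36 MHz.
Distinct values: {3.96 MHz, 6.34 MHz, 6.48 MHz, 9.36 MHz, 27.1 MHz} → 5.

5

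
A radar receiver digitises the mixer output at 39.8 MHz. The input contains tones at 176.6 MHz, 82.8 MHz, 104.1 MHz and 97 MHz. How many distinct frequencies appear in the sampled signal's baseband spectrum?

3

fs/2 = 19.9 MHz.
176.6 MHz mod fs = 17.4 MHz.
17.4 MHz ≤ fs/2 = 19.9 MHz, appears at 17.4 MHz.
82.8 MHz mod fs = 3.2 MHz.
3.2 MHz ≤ fs/2 = 19.9 MHz, appears at 3.2 MHz.
104.1 MHz mod fs = 24.5 MHz.
24.5 MHz > fs/2 = 19.9 MHz, folds to fs − 24.5 MHz = 15.3 MHz.
97 MHz mod fs = 17.4 MHz.
17.4 MHz ≤ fs/2 = 19.9 MHz, appears at 17.4 MHz.
Distinct values: {3.2 MHz, 15.3 MHz, 17.4 MHz} → 3.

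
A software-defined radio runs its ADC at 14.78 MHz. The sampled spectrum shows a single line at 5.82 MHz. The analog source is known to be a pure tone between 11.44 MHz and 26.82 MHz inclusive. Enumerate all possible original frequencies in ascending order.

20.6 MHz, 23.74 MHz

Frequencies that alias to 5.82 MHz are k·fs ± 5.82 MHz for integer k ≥ 0.
k=0: 5.82 MHz.
k=1: 8.96 MHz, 20.6 MHz.
k=2: 23.74 MHz, 35.38 MHz.
k=3: 38.52 MHz, 50.16 MHz.
Within [11.44 MHz, 26.82 MHz]: 20.6 MHz, 23.74 MHz.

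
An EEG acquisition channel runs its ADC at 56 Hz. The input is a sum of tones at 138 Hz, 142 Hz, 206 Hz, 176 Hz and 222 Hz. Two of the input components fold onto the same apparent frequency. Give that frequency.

26 Hz

fs/2 = 28 Hz.
138 Hz mod fs = 26 Hz.
26 Hz ≤ fs/2 = 28 Hz, appears at 26 Hz.
142 Hz mod fs = 30 Hz.
30 Hz > fs/2 = 28 Hz, folds to fs − 30 Hz = 26 Hz.
206 Hz mod fs = 38 Hz.
38 Hz > fs/2 = 28 Hz, folds to fs − 38 Hz = 18 Hz.
176 Hz mod fs = 8 Hz.
8 Hz ≤ fs/2 = 28 Hz, appears at 8 Hz.
222 Hz mod fs = 54 Hz.
54 Hz > fs/2 = 28 Hz, folds to fs − 54 Hz = 2 Hz.
138 Hz and 142 Hz both map to 26 Hz.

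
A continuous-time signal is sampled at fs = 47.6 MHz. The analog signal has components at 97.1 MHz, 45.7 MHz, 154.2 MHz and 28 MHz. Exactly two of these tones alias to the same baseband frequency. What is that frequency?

1.9 MHz

fs/2 = 23.8 MHz.
97.1 MHz mod fs = 1.9 MHz.
1.9 MHz ≤ fs/2 = 23.8 MHz, appears at 1.9 MHz.
45.7 MHz > fs/2 = 23.8 MHz, folds to fs − 45.7 MHz = 1.9 MHz.
154.2 MHz mod fs = 11.4 MHz.
11.4 MHz ≤ fs/2 = 23.8 MHz, appears at 11.4 MHz.
28 MHz > fs/2 = 23.8 MHz, folds to fs − 28 MHz = 19.6 MHz.
45.7 MHz and 97.1 MHz both map to 1.9 MHz.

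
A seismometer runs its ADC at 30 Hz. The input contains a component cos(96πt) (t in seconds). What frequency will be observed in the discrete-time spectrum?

ω = 96π rad/s → f = ω/(2π) = 48 Hz.
48 Hz mod fs = 18 Hz.
18 Hz > fs/2 = 15 Hz, folds to fs − 18 Hz = 12 Hz.

12 Hz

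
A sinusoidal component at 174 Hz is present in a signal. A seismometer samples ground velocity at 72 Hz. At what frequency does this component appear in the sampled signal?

174 Hz mod fs = 30 Hz.
30 Hz ≤ fs/2 = 36 Hz, appears at 30 Hz.

30 Hz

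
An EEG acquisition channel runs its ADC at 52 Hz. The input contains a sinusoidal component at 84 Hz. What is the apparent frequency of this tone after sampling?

20 Hz

84 Hz mod fs = 32 Hz.
32 Hz > fs/2 = 26 Hz, folds to fs − 32 Hz = 20 Hz.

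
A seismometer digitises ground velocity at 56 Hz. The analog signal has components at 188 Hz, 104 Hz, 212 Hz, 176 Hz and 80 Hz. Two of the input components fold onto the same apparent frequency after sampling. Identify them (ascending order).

fs/2 = 28 Hz.
188 Hz mod fs = 20 Hz.
20 Hz ≤ fs/2 = 28 Hz, appears at 20 Hz.
104 Hz mod fs = 48 Hz.
48 Hz > fs/2 = 28 Hz, folds to fs − 48 Hz = 8 Hz.
212 Hz mod fs = 44 Hz.
44 Hz > fs/2 = 28 Hz, folds to fs − 44 Hz = 12 Hz.
176 Hz mod fs = 8 Hz.
8 Hz ≤ fs/2 = 28 Hz, appears at 8 Hz.
80 Hz mod fs = 24 Hz.
24 Hz ≤ fs/2 = 28 Hz, appears at 24 Hz.
104 Hz and 176 Hz both map to 8 Hz.

104 Hz, 176 Hz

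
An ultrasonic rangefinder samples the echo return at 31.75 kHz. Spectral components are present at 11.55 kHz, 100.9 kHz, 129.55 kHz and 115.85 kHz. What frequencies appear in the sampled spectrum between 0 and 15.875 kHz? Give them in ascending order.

fs/2 = 15.875 kHz.
11.55 kHz ≤ fs/2 = 15.875 kHz, passes unchanged.
100.9 kHz mod fs = 5.65 kHz.
5.65 kHz ≤ fs/2 = 15.875 kHz, appears at 5.65 kHz.
129.55 kHz mod fs = 2.55 kHz.
2.55 kHz ≤ fs/2 = 15.875 kHz, appears at 2.55 kHz.
115.85 kHz mod fs = 20.6 kHz.
20.6 kHz > fs/2 = 15.875 kHz, folds to fs − 20.6 kHz = 11.15 kHz.
Distinct values: {2.55 kHz, 5.65 kHz, 11.15 kHz, 11.55 kHz}.

2.55 kHz, 5.65 kHz, 11.15 kHz, 11.55 kHz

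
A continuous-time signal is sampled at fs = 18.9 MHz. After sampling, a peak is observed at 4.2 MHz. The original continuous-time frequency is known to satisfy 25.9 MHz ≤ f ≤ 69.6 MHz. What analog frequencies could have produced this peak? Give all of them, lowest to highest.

33.6 MHz, 42 MHz, 52.5 MHz, 60.9 MHz

Frequencies that alias to 4.2 MHz are k·fs ± 4.2 MHz for integer k ≥ 0.
k=0: 4.2 MHz.
k=1: 14.7 MHz, 23.1 MHz.
k=2: 33.6 MHz, 42 MHz.
k=3: 52.5 MHz, 60.9 MHz.
k=4: 71.4 MHz, 79.8 MHz.
Within [25.9 MHz, 69.6 MHz]: 33.6 MHz, 42 MHz, 52.5 MHz, 60.9 MHz.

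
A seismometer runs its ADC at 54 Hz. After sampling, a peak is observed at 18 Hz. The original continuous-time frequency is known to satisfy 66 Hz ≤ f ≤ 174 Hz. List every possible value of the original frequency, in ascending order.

72 Hz, 90 Hz, 126 Hz, 144 Hz

Frequencies that alias to 18 Hz are k·fs ± 18 Hz for integer k ≥ 0.
k=0: 18 Hz.
k=1: 36 Hz, 72 Hz.
k=2: 90 Hz, 126 Hz.
k=3: 144 Hz, 180 Hz.
k=4: 198 Hz, 234 Hz.
Within [66 Hz, 174 Hz]: 72 Hz, 90 Hz, 126 Hz, 144 Hz.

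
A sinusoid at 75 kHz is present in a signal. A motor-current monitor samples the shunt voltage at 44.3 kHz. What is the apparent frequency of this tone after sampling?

13.6 kHz

75 kHz mod fs = 30.7 kHz.
30.7 kHz > fs/2 = 22.15 kHz, folds to fs − 30.7 kHz = 13.6 kHz.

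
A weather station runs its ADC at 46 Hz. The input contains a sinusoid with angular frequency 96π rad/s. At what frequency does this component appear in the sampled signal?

2 Hz

ω = 96π rad/s → f = ω/(2π) = 48 Hz.
48 Hz mod fs = 2 Hz.
2 Hz ≤ fs/2 = 23 Hz, appears at 2 Hz.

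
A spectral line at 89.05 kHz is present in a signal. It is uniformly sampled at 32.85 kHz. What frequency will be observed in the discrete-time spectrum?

89.05 kHz mod fs = 23.35 kHz.
23.35 kHz > fs/2 = 16.425 kHz, folds to fs − 23.35 kHz = 9.5 kHz.

9.5 kHz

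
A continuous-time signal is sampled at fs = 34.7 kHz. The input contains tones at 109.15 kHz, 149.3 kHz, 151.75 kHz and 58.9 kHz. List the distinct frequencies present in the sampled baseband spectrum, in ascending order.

fs/2 = 17.35 kHz.
109.15 kHz mod fs = 5.05 kHz.
5.05 kHz ≤ fs/2 = 17.35 kHz, appears at 5.05 kHz.
149.3 kHz mod fs = 10.5 kHz.
10.5 kHz ≤ fs/2 = 17.35 kHz, appears at 10.5 kHz.
151.75 kHz mod fs = 12.95 kHz.
12.95 kHz ≤ fs/2 = 17.35 kHz, appears at 12.95 kHz.
58.9 kHz mod fs = 24.2 kHz.
24.2 kHz > fs/2 = 17.35 kHz, folds to fs − 24.2 kHz = 10.5 kHz.
Distinct values: {5.05 kHz, 10.5 kHz, 12.95 kHz}.

5.05 kHz, 10.5 kHz, 12.95 kHz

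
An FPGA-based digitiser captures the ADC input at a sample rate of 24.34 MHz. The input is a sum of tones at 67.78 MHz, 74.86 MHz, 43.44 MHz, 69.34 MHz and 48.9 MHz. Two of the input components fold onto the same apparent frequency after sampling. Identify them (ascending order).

43.44 MHz, 67.78 MHz

fs/2 = 12.17 MHz.
67.78 MHz mod fs = 19.1 MHz.
19.1 MHz > fs/2 = 12.17 MHz, folds to fs − 19.1 MHz = 5.24 MHz.
74.86 MHz mod fs = 1.84 MHz.
1.84 MHz ≤ fs/2 = 12.17 MHz, appears at 1.84 MHz.
43.44 MHz mod fs = 19.1 MHz.
19.1 MHz > fs/2 = 12.17 MHz, folds to fs − 19.1 MHz = 5.24 MHz.
69.34 MHz mod fs = 20.66 MHz.
20.66 MHz > fs/2 = 12.17 MHz, folds to fs − 20.66 MHz = 3.68 MHz.
48.9 MHz mod fs = 0.22 MHz.
0.22 MHz ≤ fs/2 = 12.17 MHz, appears at 0.22 MHz.
43.44 MHz and 67.78 MHz both map to 5.24 MHz.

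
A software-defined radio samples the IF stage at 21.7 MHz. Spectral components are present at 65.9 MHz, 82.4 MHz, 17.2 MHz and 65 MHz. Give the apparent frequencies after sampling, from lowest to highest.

fs/2 = 10.85 MHz.
65.9 MHz mod fs = 0.8 MHz.
0.8 MHz ≤ fs/2 = 10.85 MHz, appears at 0.8 MHz.
82.4 MHz mod fs = 17.3 MHz.
17.3 MHz > fs/2 = 10.85 MHz, folds to fs − 17.3 MHz = 4.4 MHz.
17.2 MHz > fs/2 = 10.85 MHz, folds to fs − 17.2 MHz = 4.5 MHz.
65 MHz mod fs = 21.6 MHz.
21.6 MHz > fs/2 = 10.85 MHz, folds to fs − 21.6 MHz = 0.1 MHz.
Distinct values: {0.1 MHz, 0.8 MHz, 4.4 MHz, 4.5 MHz}.

0.1 MHz, 0.8 MHz, 4.4 MHz, 4.5 MHz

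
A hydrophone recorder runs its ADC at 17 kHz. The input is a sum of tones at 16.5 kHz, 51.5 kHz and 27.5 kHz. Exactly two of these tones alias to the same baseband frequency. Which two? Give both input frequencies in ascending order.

fs/2 = 8.5 kHz.
16.5 kHz > fs/2 = 8.5 kHz, folds to fs − 16.5 kHz = 0.5 kHz.
51.5 kHz mod fs = 0.5 kHz.
0.5 kHz ≤ fs/2 = 8.5 kHz, appears at 0.5 kHz.
27.5 kHz mod fs = 10.5 kHz.
10.5 kHz > fs/2 = 8.5 kHz, folds to fs − 10.5 kHz = 6.5 kHz.
16.5 kHz and 51.5 kHz both map to 0.5 kHz.

16.5 kHz, 51.5 kHz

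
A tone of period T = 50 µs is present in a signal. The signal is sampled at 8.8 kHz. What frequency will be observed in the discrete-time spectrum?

2.4 kHz

T = 50 µs → f = 1/T = 20 kHz.
20 kHz mod fs = 2.4 kHz.
2.4 kHz ≤ fs/2 = 4.4 kHz, appears at 2.4 kHz.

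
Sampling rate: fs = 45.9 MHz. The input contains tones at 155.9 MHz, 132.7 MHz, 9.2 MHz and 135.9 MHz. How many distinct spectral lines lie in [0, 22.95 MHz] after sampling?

4

fs/2 = 22.95 MHz.
155.9 MHz mod fs = 18.2 MHz.
18.2 MHz ≤ fs/2 = 22.95 MHz, appears at 18.2 MHz.
132.7 MHz mod fs = 40.9 MHz.
40.9 MHz > fs/2 = 22.95 MHz, folds to fs − 40.9 MHz = 5 MHz.
9.2 MHz ≤ fs/2 = 22.95 MHz, passes unchanged.
135.9 MHz mod fs = 44.1 MHz.
44.1 MHz > fs/2 = 22.95 MHz, folds to fs − 44.1 MHz = 1.8 MHz.
Distinct values: {1.8 MHz, 5 MHz, 9.2 MHz, 18.2 MHz} → 4.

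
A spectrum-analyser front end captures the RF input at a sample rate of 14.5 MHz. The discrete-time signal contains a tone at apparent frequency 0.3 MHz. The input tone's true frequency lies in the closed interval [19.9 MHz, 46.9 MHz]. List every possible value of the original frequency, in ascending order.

28.7 MHz, 29.3 MHz, 43.2 MHz, 43.8 MHz

Frequencies that alias to 0.3 MHz are k·fs ± 0.3 MHz for integer k ≥ 0.
k=0: 0.3 MHz.
k=1: 14.2 MHz, 14.8 MHz.
k=2: 28.7 MHz, 29.3 MHz.
k=3: 43.2 MHz, 43.8 MHz.
k=4: 57.7 MHz, 58.3 MHz.
Within [19.9 MHz, 46.9 MHz]: 28.7 MHz, 29.3 MHz, 43.2 MHz, 43.8 MHz.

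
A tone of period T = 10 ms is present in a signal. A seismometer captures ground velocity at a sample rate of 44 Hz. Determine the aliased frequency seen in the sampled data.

T = 10 ms → f = 1/T = 100 Hz.
100 Hz mod fs = 12 Hz.
12 Hz ≤ fs/2 = 22 Hz, appears at 12 Hz.

12 Hz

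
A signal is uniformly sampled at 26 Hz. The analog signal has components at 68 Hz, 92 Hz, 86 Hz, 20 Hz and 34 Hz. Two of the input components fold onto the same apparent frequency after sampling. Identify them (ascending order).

fs/2 = 13 Hz.
68 Hz mod fs = 16 Hz.
16 Hz > fs/2 = 13 Hz, folds to fs − 16 Hz = 10 Hz.
92 Hz mod fs = 14 Hz.
14 Hz > fs/2 = 13 Hz, folds to fs − 14 Hz = 12 Hz.
86 Hz mod fs = 8 Hz.
8 Hz ≤ fs/2 = 13 Hz, appears at 8 Hz.
20 Hz > fs/2 = 13 Hz, folds to fs − 20 Hz = 6 Hz.
34 Hz mod fs = 8 Hz.
8 Hz ≤ fs/2 = 13 Hz, appears at 8 Hz.
34 Hz and 86 Hz both map to 8 Hz.

34 Hz, 86 Hz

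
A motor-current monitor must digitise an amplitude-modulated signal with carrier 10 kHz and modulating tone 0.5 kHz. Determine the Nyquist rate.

AM sidebands sit at fc ± fm = 9.5 kHz and 10.5 kHz.
Highest-frequency component: 10.5 kHz.
Nyquist rate = 2 × 10.5 kHz = 21 kHz.

21 kHz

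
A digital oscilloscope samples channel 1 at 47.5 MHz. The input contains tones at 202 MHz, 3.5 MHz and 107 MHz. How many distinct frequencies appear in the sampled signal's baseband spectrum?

fs/2 = 23.75 MHz.
202 MHz mod fs = 12 MHz.
12 MHz ≤ fs/2 = 23.75 MHz, appears at 12 MHz.
3.5 MHz ≤ fs/2 = 23.75 MHz, passes unchanged.
107 MHz mod fs = 12 MHz.
12 MHz ≤ fs/2 = 23.75 MHz, appears at 12 MHz.
Distinct values: {3.5 MHz, 12 MHz} → 2.

2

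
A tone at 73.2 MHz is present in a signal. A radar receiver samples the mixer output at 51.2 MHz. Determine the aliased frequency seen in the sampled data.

73.2 MHz mod fs = 22 MHz.
22 MHz ≤ fs/2 = 25.6 MHz, appears at 22 MHz.

22 MHz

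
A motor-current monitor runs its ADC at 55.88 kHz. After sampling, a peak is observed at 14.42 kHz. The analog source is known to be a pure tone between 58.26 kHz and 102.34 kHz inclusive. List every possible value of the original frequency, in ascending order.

70.3 kHz, 97.34 kHz

Frequencies that alias to 14.42 kHz are k·fs ± 14.42 kHz for integer k ≥ 0.
k=0: 14.42 kHz.
k=1: 41.46 kHz, 70.3 kHz.
k=2: 97.34 kHz, 126.18 kHz.
k=3: 153.22 kHz, 182.06 kHz.
Within [58.26 kHz, 102.34 kHz]: 70.3 kHz, 97.34 kHz.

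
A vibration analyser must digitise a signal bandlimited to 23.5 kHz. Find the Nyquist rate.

47 kHz

Nyquist rate = 2 × 23.5 kHz = 47 kHz.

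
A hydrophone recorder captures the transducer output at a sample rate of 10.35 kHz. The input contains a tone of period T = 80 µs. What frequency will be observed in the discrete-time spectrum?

T = 80 µs → f = 1/T = 12.5 kHz.
12.5 kHz mod fs = 2.15 kHz.
2.15 kHz ≤ fs/2 = 5.175 kHz, appears at 2.15 kHz.

2.15 kHz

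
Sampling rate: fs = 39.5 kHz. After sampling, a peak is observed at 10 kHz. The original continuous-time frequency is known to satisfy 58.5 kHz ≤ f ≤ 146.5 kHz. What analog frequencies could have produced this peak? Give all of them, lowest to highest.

Frequencies that alias to 10 kHz are k·fs ± 10 kHz for integer k ≥ 0.
k=0: 10 kHz.
k=1: 29.5 kHz, 49.5 kHz.
k=2: 69 kHz, 89 kHz.
k=3: 108.5 kHz, 128.5 kHz.
k=4: 148 kHz, 168 kHz.
Within [58.5 kHz, 146.5 kHz]: 69 kHz, 89 kHz, 108.5 kHz, 128.5 kHz.

69 kHz, 89 kHz, 108.5 kHz, 128.5 kHz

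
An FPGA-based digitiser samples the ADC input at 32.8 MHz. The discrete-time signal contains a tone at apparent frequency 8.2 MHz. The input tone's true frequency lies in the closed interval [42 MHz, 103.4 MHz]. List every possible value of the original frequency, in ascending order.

57.4 MHz, 73.8 MHz, 90.2 MHz

Frequencies that alias to 8.2 MHz are k·fs ± 8.2 MHz for integer k ≥ 0.
k=0: 8.2 MHz.
k=1: 24.6 MHz, 41 MHz.
k=2: 57.4 MHz, 73.8 MHz.
k=3: 90.2 MHz, 106.6 MHz.
k=4: 123 MHz, 139.4 MHz.
Within [42 MHz, 103.4 MHz]: 57.4 MHz, 73.8 MHz, 90.2 MHz.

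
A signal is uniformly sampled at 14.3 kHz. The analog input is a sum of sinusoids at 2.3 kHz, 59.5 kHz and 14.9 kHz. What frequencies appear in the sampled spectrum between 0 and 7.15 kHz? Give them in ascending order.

0.6 kHz, 2.3 kHz

fs/2 = 7.15 kHz.
2.3 kHz ≤ fs/2 = 7.15 kHz, passes unchanged.
59.5 kHz mod fs = 2.3 kHz.
2.3 kHz ≤ fs/2 = 7.15 kHz, appears at 2.3 kHz.
14.9 kHz mod fs = 0.6 kHz.
0.6 kHz ≤ fs/2 = 7.15 kHz, appears at 0.6 kHz.
Distinct values: {0.6 kHz, 2.3 kHz}.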